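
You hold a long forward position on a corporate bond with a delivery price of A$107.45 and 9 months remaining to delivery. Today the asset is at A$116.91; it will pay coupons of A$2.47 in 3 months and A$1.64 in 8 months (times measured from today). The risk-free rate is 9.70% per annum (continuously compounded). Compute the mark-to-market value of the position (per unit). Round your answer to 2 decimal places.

PV(remaining coupons) I = 2.47·e^(−0.0970·3/12) + 1.64·e^(−0.0970·8/12) = 3.9481
Current forward F = (S − I)·e^(rT) = (116.91 − 3.9481)·e^(0.0970·9/12) = 112.9619 × 1.075462 = 121.4862
Value (long) = (F − K)·e^(−rT) = (121.4862 − 107.45) × 0.929833 = 13.0513
Value = A$13.05

A$13.05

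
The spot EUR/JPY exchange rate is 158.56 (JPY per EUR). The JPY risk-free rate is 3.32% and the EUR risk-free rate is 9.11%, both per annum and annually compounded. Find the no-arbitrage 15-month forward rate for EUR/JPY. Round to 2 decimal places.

148.11

By covered interest parity, F = S · (1+r_JPY)^T / (1+r_EUR)^T
= 158.56 × 1.041671 / 1.115143 = 158.56 × 0.934114
F = 148.11 JPY per EUR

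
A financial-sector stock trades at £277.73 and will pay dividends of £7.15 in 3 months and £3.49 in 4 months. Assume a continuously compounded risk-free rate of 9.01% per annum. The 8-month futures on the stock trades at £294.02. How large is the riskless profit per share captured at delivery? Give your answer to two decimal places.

£10.12 per share

PV(dividends) I = 7.15·e^(−0.0901·3/12) + 3.49·e^(−0.0901·4/12) = 10.3775
Fair futures F* = (S − I)·e^(rT) = (277.73 − 10.3775)·e^0.060067 = 267.3525 × 1.061908 = 283.9038
Market £294.02 > fair 283.9038: forward overpriced → cash-and-carry (borrow at r, buy the stock and collect the dividends, short the forward).
Profit at T = |F_mkt − F*| = |294.02 − 283.9038| = £10.12 per share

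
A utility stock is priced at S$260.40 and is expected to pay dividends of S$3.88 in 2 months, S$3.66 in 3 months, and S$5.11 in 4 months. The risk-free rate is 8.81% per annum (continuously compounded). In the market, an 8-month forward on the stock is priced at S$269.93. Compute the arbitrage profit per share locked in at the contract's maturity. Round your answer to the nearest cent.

PV(dividends) I = 3.88·e^(−0.0881·2/12) + 3.66·e^(−0.0881·3/12) + 5.11·e^(−0.0881·4/12) = 12.3658
Fair forward F* = (S − I)·e^(rT) = (260.40 − 12.3658)·e^0.058733 = 248.0342 × 1.060492 = 263.0383
Market S$269.93 > fair 263.0383: forward overpriced → cash-and-carry (borrow at r, buy the stock and collect the dividends, short the forward).
Profit at T = |F_mkt − F*| = |269.93 − 263.0383| = S$6.89 per share

S$6.89 per share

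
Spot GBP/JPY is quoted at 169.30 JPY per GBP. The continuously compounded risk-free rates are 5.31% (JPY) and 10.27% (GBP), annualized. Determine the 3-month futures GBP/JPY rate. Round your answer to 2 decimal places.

167.21

F = S·e^((r_JPY − r_GBP)T) = 169.30 · e^((0.0531 − 0.1027) × 3/12)
= 169.30 · e^-0.012400 = 169.30 × 0.987677
F = 167.21 JPY per GBP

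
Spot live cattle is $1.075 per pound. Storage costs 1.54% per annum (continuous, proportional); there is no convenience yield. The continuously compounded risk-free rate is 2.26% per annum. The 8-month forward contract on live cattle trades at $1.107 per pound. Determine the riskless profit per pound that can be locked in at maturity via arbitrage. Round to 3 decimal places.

Fair forward: F* = S·e^(carry·T), with carry = (r + u) = 0.0226 + 0.0154 = 0.0380
F* = 1.075 · e^(0.0380 × 8/12) = 1.075 · e^0.025333 = 1.075 × 1.025657 = $1.1026
Market $1.107 > fair $1.1026: forward overpriced → cash-and-carry (buy spot, short the forward).
At maturity, profit = |F_mkt − F*| = |1.107 − 1.1026| = $0.004 per pound

$0.004 per pound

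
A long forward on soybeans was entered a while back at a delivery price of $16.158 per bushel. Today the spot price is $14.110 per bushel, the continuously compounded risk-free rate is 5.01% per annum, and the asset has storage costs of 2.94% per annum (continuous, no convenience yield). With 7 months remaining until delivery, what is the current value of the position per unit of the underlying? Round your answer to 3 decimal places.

-$1.339 per bushel

Current fair forward for the remaining 7 months: F = S·e^((r + u)·T), (r + u) = 0.0501 + 0.0294 = 0.0795
F = 14.110 · e^(0.0795 × 7/12) = 14.110 × 1.047467 = 14.7798
Value of long forward = (F − K)·e^(−rT) = (14.7798 − 16.158) · e^(−0.0501·7/12)
= -1.3782 × 0.971198 = -1.339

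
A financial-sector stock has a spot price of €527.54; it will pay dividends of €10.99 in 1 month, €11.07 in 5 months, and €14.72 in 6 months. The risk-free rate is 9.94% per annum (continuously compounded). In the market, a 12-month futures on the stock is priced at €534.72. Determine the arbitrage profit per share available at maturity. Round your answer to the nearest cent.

€8.71 per share

PV(dividends) I = 10.99·e^(−0.0994·1/12) + 11.07·e^(−0.0994·5/12) + 14.72·e^(−0.0994·6/12) = 35.5265
Fair futures F* = (S − I)·e^(rT) = (527.54 − 35.5265)·e^0.099400 = 492.0135 × 1.104508 = 543.4328
Market €534.72 < fair 543.4328: forward underpriced → reverse cash-and-carry (short the stock, invest proceeds at r, pay the dividends, go long the forward).
Profit at T = |F_mkt − F*| = |534.72 − 543.4328| = €8.71 per share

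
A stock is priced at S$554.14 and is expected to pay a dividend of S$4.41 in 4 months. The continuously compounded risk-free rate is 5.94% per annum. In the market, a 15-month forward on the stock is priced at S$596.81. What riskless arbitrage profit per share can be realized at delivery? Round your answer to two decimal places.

PV(dividends) I = 4.41·e^(−0.0594·4/12) = 4.3235
Fair forward F* = (S − I)·e^(rT) = (554.14 − 4.3235)·e^0.074250 = 549.8165 × 1.077076 = 592.1942
Market S$596.81 > fair 592.1942: forward overpriced → cash-and-carry (borrow at r, buy the stock and collect the dividends, short the forward).
Profit at T = |F_mkt − F*| = |596.81 − 592.1942| = S$4.62 per share

S$4.62 per share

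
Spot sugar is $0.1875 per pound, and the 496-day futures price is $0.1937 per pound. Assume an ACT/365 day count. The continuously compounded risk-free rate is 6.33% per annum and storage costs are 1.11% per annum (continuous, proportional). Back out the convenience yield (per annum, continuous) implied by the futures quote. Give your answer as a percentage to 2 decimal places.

5.05%

F = S·e^((r+u−y)T) ⇒ (r+u−y) = ln(F/S)/T
ln(0.1937/0.1875) = 0.032532; /T ⇒ 0.023940
y = r + u − ln(F/S)/T = 0.0633 + 0.0111 − 0.023940 = 0.050460
y = 5.05%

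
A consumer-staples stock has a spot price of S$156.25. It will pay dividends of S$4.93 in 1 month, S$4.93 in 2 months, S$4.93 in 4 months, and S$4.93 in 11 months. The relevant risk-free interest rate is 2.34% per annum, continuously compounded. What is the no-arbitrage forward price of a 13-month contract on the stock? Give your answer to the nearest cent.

S$140.21

PV(dividends) I = 4.93·e^(−0.0234·1/12) + 4.93·e^(−0.0234·2/12) + 4.93·e^(−0.0234·4/12) + 4.93·e^(−0.0234·11/12)
I = 4.9204 + 4.9108 + 4.8917 + 4.8254 = 19.5483
F = (S − I)·e^(rT) = (156.25 − 19.5483) · e^(0.0234·13/12)
= 136.7017 · e^0.025350 = 136.7017 × 1.025674 = S$140.21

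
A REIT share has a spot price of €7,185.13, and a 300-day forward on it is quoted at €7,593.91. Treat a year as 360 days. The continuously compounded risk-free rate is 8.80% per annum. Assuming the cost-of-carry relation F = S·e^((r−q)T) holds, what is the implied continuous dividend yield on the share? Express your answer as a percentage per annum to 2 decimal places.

2.16%

From F = S·e^((r−q)T): (r − q) = ln(F/S)/T
ln(7593.91/7185.13) = ln(1.056892) = 0.055333
(r − q) = 0.055333 / (300/360) = 0.066400
q = r − ln(F/S)/T = 0.0880 − 0.066400 = 0.021600
q = 2.16%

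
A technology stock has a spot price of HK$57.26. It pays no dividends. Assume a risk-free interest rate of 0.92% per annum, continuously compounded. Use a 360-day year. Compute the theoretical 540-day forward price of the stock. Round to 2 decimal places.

F = S·e^(rT) = 57.26 · e^(0.0092 × 540/360)
= 57.26 · e^0.013800 = 57.26 × 1.013896
F = HK$58.06

HK$58.06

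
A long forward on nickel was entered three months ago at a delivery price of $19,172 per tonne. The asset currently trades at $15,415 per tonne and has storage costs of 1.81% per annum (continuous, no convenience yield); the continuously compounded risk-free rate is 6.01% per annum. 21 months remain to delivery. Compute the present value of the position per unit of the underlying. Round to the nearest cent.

-$1346.92 per tonne

Current fair forward for the remaining 21 months: F = S·e^((r + u)·T), (r + u) = 0.0601 + 0.0181 = 0.0782
F = 15415 · e^(0.0782 × 21/12) = 15415 × 1.14665614 = 17675.7044
Value of long forward = (F − K)·e^(−rT) = (17675.7044 − 19172) · e^(−0.0601·21/12)
= -1496.2956 × 0.90016698 = -1346.92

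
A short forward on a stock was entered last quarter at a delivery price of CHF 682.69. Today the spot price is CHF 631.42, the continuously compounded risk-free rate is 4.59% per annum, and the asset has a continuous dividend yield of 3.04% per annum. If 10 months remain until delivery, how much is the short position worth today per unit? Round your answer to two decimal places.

CHF 41.45

Current fair forward for the remaining 10 months: F = S·e^((r − q)·T), (r − q) = 0.0459 − 0.0304 = 0.0155
F = 631.42 · e^(0.0155 × 10/12) = 631.42 × 1.013000 = 639.6285
Value of long forward = (F − K)·e^(−rT) = (639.6285 − 682.69) · e^(−0.0459·10/12)
= -43.0615 × 0.962472 = -41.45
Short position value = −(long value) = CHF 41.45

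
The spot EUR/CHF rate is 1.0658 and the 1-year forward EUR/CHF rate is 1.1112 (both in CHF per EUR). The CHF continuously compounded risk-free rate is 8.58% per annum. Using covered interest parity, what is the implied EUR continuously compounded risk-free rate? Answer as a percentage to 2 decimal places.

4.41%

F = S·e^((r_CHF − r_EUR)T) ⇒ r_EUR = r_CHF − ln(F/S)/T
ln(1.1112/1.0658) = 0.041715; /(1) = 0.041715
r_EUR = 0.0858 − 0.041715 = 0.044085
r_EUR = 4.41%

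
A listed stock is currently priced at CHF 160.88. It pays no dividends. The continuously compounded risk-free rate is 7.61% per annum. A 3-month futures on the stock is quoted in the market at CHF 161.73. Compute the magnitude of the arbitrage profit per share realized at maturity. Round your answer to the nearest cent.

CHF 2.24 per share

Fair futures: F* = S·e^(carry·T), with carry = r = 0.0761
F* = 160.88 · e^(0.0761 × 3/12) = 160.88 · e^0.019025 = 160.88 × 1.019207 = CHF 163.9700
Market CHF 161.73 < fair CHF 163.9700: forward underpriced → reverse cash-and-carry (short spot, go long the forward).
At maturity, profit = |F_mkt − F*| = |161.73 − 163.9700| = CHF 2.24 per share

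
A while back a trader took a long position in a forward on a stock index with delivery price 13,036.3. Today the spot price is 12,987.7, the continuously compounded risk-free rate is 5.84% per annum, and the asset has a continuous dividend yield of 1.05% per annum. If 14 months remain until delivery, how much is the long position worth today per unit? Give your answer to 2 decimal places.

651.90

Current fair forward for the remaining 14 months: F = S·e^((r − q)·T), (r − q) = 0.0584 − 0.0105 = 0.0479
F = 12987.7 · e^(0.0479 × 14/12) = 12987.7 × 1.05747430 = 13734.1590
Value of long forward = (F − K)·e^(−rT) = (13734.1590 − 13036.3) · e^(−0.0584·14/12)
= 697.8590 × 0.93413591 = 651.90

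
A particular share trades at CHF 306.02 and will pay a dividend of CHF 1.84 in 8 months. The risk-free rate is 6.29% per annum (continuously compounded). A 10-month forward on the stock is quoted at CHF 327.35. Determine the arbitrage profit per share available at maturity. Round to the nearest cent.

CHF 6.72 per share

PV(dividends) I = 1.84·e^(−0.0629·8/12) = 1.7644
Fair forward F* = (S − I)·e^(rT) = (306.02 − 1.7644)·e^0.052417 = 304.2556 × 1.053815 = 320.6291
Market CHF 327.35 > fair 320.6291: forward overpriced → cash-and-carry (borrow at r, buy the stock and collect the dividends, short the forward).
Profit at T = |F_mkt − F*| = |327.35 − 320.6291| = CHF 6.72 per share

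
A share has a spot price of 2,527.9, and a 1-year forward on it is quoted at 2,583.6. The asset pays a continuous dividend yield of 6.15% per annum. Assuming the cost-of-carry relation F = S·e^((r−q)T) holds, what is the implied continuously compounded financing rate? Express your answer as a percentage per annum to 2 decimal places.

From F = S·e^((r−q)T): (r − q) = ln(F/S)/T
ln(2583.6/2527.9) = ln(1.022034) = 0.021795
(r − q) = 0.021795 / (1) = 0.021795
r = ln(F/S)/T + q = 0.021795 + 0.0615 = 0.083295
r = 8.33%

8.33%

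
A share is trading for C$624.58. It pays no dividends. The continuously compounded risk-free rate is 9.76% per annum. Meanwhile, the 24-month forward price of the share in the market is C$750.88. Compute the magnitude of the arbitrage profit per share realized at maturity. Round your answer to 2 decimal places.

C$8.33 per share

Fair forward: F* = S·e^(carry·T), with carry = r = 0.0976
F* = 624.58 · e^(0.0976 × 24/12) = 624.58 · e^0.195200 = 624.58 × 1.215554 = C$759.2107
Market C$750.88 < fair C$759.2107: forward underpriced → reverse cash-and-carry (short spot, go long the forward).
At maturity, profit = |F_mkt − F*| = |750.88 − 759.2107| = C$8.33 per share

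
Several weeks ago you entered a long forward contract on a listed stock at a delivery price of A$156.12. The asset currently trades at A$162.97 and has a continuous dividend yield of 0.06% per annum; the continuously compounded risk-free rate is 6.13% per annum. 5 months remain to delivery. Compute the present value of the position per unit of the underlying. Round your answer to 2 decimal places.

A$10.75

Current fair forward for the remaining 5 months: F = S·e^((r − q)·T), (r − q) = 0.0613 − 0.0006 = 0.0607
F = 162.97 · e^(0.0607 × 5/12) = 162.97 × 1.025614 = 167.1443
Value of long forward = (F − K)·e^(−rT) = (167.1443 − 156.12) · e^(−0.0613·5/12)
= 11.0243 × 0.974782 = 10.75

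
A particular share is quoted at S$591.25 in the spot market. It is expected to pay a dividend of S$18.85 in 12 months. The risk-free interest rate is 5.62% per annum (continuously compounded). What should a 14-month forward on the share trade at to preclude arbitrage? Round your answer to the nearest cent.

S$612.29

PV(dividends) I = 18.85·e^(−0.0562·12/12)
I = 17.8198
F = (S − I)·e^(rT) = (591.25 − 17.8198) · e^(0.0562·14/12)
= 573.4302 · e^0.065567 = 573.4302 × 1.067764 = S$612.29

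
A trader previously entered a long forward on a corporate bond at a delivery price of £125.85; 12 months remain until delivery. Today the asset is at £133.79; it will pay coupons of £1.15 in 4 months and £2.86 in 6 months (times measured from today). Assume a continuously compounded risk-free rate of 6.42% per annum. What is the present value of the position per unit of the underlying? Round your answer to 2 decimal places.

PV(remaining coupons) I = 1.15·e^(−0.0642·4/12) + 2.86·e^(−0.0642·6/12) = 3.8953
Current forward F = (S − I)·e^(rT) = (133.79 − 3.8953)·e^(0.0642·12/12) = 129.8947 × 1.066306 = 138.5075
Value (long) = (F − K)·e^(−rT) = (138.5075 − 125.85) × 0.937817 = 11.8704
Value = £11.87

£11.87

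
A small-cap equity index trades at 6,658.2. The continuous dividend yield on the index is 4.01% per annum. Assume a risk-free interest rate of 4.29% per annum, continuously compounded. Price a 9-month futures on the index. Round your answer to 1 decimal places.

F = S·e^((r − q)T) = 6658.2 · e^((0.0429 − 0.0401) × 9/12)
= 6658.2 · e^0.002100 = 6658.2 × 1.002102
F = 6,672.2

6,672.2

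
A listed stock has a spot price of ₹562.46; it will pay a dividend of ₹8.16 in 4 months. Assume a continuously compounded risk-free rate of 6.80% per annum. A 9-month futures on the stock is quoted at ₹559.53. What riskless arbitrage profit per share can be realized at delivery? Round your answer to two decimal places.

₹23.97 per share

PV(dividends) I = 8.16·e^(−0.0680·4/12) = 7.9771
Fair futures F* = (S − I)·e^(rT) = (562.46 − 7.9771)·e^0.051000 = 554.4829 × 1.052323 = 583.4951
Market ₹559.53 < fair 583.4951: forward underpriced → reverse cash-and-carry (short the stock, invest proceeds at r, pay the dividends, go long the forward).
Profit at T = |F_mkt − F*| = |559.53 − 583.4951| = ₹23.97 per share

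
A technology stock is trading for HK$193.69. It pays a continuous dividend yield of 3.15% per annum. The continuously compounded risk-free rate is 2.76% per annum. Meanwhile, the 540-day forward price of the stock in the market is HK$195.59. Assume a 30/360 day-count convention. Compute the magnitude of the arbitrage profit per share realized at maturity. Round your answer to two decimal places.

HK$3.03 per share

Fair forward: F* = S·e^(carry·T), with carry = (r − q) = 0.0276 − 0.0315 = -0.0039
F* = 193.69 · e^(-0.0039 × 540/360) = 193.69 · e^-0.005850 = 193.69 × 0.994167 = HK$192.5602
Market HK$195.59 > fair HK$192.5602: forward overpriced → cash-and-carry (buy spot, short the forward).
At maturity, profit = |F_mkt − F*| = |195.59 − 192.5602| = HK$3.03 per share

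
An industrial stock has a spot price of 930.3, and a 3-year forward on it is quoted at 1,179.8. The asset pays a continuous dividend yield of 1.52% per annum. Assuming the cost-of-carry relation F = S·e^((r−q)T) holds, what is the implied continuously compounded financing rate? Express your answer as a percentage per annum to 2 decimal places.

9.44%

From F = S·e^((r−q)T): (r − q) = ln(F/S)/T
ln(1179.8/930.3) = ln(1.268193) = 0.237593
(r − q) = 0.237593 / (3) = 0.079198
r = ln(F/S)/T + q = 0.079198 + 0.0152 = 0.094398
r = 9.44%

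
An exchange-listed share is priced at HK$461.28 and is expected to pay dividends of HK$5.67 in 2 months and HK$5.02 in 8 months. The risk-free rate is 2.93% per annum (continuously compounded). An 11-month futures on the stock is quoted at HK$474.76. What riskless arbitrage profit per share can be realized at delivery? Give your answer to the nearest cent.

HK$11.78 per share

PV(dividends) I = 5.67·e^(−0.0293·2/12) + 5.02·e^(−0.0293·8/12) = 10.5653
Fair futures F* = (S − I)·e^(rT) = (461.28 − 10.5653)·e^0.026858 = 450.7147 × 1.027222 = 462.9841
Market HK$474.76 > fair 462.9841: forward overpriced → cash-and-carry (borrow at r, buy the stock and collect the dividends, short the forward).
Profit at T = |F_mkt − F*| = |474.76 − 462.9841| = HK$11.78 per share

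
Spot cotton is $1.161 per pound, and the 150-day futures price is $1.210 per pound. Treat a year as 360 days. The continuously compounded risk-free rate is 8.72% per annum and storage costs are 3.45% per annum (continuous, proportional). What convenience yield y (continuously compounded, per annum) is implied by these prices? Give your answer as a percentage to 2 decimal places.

2.25%

F = S·e^((r+u−y)T) ⇒ (r+u−y) = ln(F/S)/T
ln(1.210/1.161) = 0.041339; /T ⇒ 0.099214
y = r + u − ln(F/S)/T = 0.0872 + 0.0345 − 0.099214 = 0.022486
y = 2.25%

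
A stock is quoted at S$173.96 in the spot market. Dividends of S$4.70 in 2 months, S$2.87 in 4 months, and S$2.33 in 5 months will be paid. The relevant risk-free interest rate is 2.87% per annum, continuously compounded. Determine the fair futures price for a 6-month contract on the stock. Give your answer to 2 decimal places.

S$166.51

PV(dividends) I = 4.70·e^(−0.0287·2/12) + 2.87·e^(−0.0287·4/12) + 2.33·e^(−0.0287·5/12)
I = 4.6776 + 2.8427 + 2.3023 = 9.8226
F = (S − I)·e^(rT) = (173.96 − 9.8226) · e^(0.0287·6/12)
= 164.1374 · e^0.014350 = 164.1374 × 1.014453 = S$166.51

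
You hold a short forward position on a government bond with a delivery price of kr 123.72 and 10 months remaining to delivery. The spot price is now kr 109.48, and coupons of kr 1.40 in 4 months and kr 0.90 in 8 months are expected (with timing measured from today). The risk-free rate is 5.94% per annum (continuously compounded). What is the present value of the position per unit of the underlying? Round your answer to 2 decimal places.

kr 10.50

PV(remaining coupons) I = 1.40·e^(−0.0594·4/12) + 0.90·e^(−0.0594·8/12) = 2.2376
Current forward F = (S − I)·e^(rT) = (109.48 − 2.2376)·e^(0.0594·10/12) = 107.2424 × 1.050746 = 112.6845
Value (long) = (F − K)·e^(−rT) = (112.6845 − 123.72) × 0.951705 = -10.5025
Short position value = −(long value) = kr 10.50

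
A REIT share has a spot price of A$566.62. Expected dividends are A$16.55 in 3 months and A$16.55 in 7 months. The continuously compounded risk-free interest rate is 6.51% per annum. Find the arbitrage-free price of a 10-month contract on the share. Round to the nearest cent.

PV(dividends) I = 16.55·e^(−0.0651·3/12) + 16.55·e^(−0.0651·7/12)
I = 16.2828 + 15.9333 = 32.2161
F = (S − I)·e^(rT) = (566.62 − 32.2161) · e^(0.0651·10/12)
= 534.4039 · e^0.054250 = 534.4039 × 1.055749 = A$564.20

A$564.20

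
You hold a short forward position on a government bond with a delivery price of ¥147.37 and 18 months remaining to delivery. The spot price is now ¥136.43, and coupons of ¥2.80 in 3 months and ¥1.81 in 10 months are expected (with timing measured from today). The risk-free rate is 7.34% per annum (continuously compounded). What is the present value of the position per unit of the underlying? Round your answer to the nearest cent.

¥0.03

PV(remaining coupons) I = 2.80·e^(−0.0734·3/12) + 1.81·e^(−0.0734·10/12) = 4.4517
Current forward F = (S − I)·e^(rT) = (136.43 − 4.4517)·e^(0.0734·18/12) = 131.9783 × 1.116390 = 147.3393
Value (long) = (F − K)·e^(−rT) = (147.3393 − 147.37) × 0.895745 = -0.0275
Short position value = −(long value) = ¥0.03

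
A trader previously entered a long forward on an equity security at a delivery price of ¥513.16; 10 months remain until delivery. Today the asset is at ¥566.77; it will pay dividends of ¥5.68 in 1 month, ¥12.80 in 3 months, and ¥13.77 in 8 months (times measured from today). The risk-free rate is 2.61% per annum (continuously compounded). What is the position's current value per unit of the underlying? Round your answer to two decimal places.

PV(remaining dividends) I = 5.68·e^(−0.0261·1/12) + 12.80·e^(−0.0261·3/12) + 13.77·e^(−0.0261·8/12) = 31.9169
Current forward F = (S − I)·e^(rT) = (566.77 − 31.9169)·e^(0.0261·10/12) = 534.8531 × 1.021988 = 546.6134
Value (long) = (F − K)·e^(−rT) = (546.6134 − 513.16) × 0.978485 = 32.7337
Value = ¥32.73

¥32.73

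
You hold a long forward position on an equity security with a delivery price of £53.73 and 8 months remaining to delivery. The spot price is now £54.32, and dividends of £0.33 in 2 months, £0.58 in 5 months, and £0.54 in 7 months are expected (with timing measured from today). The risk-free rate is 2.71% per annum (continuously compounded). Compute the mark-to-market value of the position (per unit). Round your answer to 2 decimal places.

PV(remaining dividends) I = 0.33·e^(−0.0271·2/12) + 0.58·e^(−0.0271·5/12) + 0.54·e^(−0.0271·7/12) = 1.4335
Current forward F = (S − I)·e^(rT) = (54.32 − 1.4335)·e^(0.0271·8/12) = 52.8865 × 1.018231 = 53.8507
Value (long) = (F − K)·e^(−rT) = (53.8507 − 53.73) × 0.982096 = 0.1185
Value = £0.12

£0.12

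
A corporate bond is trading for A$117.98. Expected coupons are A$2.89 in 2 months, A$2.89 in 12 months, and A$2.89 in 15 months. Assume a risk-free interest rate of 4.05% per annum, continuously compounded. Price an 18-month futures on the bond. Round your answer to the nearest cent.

PV(coupons) I = 2.89·e^(−0.0405·2/12) + 2.89·e^(−0.0405·12/12) + 2.89·e^(−0.0405·15/12)
I = 2.8706 + 2.7753 + 2.7473 = 8.3932
F = (S − I)·e^(rT) = (117.98 − 8.3932) · e^(0.0405·18/12)
= 109.5868 · e^0.060750 = 109.5868 × 1.062633 = A$116.45

A$116.45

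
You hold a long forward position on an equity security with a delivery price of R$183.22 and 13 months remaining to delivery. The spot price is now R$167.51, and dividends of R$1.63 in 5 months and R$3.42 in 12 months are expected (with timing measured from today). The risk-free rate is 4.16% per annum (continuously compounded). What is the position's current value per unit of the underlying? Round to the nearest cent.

PV(remaining dividends) I = 1.63·e^(−0.0416·5/12) + 3.42·e^(−0.0416·12/12) = 4.8826
Current forward F = (S − I)·e^(rT) = (167.51 − 4.8826)·e^(0.0416·13/12) = 162.6274 × 1.046098 = 170.1242
Value (long) = (F − K)·e^(−rT) = (170.1242 − 183.22) × 0.955934 = -12.5187
Value = -R$12.52

-R$12.52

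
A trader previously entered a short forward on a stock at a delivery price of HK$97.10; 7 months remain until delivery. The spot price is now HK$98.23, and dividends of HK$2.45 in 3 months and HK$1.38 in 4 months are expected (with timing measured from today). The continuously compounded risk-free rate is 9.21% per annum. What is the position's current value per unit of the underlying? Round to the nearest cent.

PV(remaining dividends) I = 2.45·e^(−0.0921·3/12) + 1.38·e^(−0.0921·4/12) = 3.7325
Current forward F = (S − I)·e^(rT) = (98.23 − 3.7325)·e^(0.0921·7/12) = 94.4975 × 1.055194 = 99.7132
Value (long) = (F − K)·e^(−rT) = (99.7132 − 97.10) × 0.947693 = 2.4765
Short position value = −(long value) = -HK$2.48

-HK$2.48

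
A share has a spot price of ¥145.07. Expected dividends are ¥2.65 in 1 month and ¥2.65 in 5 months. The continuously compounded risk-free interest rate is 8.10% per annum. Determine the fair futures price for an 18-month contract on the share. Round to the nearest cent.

PV(dividends) I = 2.65·e^(−0.0810·1/12) + 2.65·e^(−0.0810·5/12)
I = 2.6322 + 2.5621 = 5.1943
F = (S − I)·e^(rT) = (145.07 − 5.1943) · e^(0.0810·18/12)
= 139.8757 · e^0.121500 = 139.8757 × 1.129189 = ¥157.95

¥157.95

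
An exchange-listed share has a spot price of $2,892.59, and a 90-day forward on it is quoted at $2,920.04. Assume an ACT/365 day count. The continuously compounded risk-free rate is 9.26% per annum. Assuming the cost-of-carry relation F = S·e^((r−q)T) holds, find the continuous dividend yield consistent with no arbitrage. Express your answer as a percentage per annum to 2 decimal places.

From F = S·e^((r−q)T): (r − q) = ln(F/S)/T
ln(2920.04/2892.59) = ln(1.009490) = 0.009445
(r − q) = 0.009445 / (90/365) = 0.038305
q = r − ln(F/S)/T = 0.0926 − 0.038305 = 0.054295
q = 5.43%

5.43%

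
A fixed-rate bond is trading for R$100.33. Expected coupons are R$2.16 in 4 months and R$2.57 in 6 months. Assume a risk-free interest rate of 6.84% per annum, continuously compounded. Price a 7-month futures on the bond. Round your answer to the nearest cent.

R$99.63

PV(coupons) I = 2.16·e^(−0.0684·4/12) + 2.57·e^(−0.0684·6/12)
I = 2.1113 + 2.4836 = 4.5949
F = (S − I)·e^(rT) = (100.33 − 4.5949) · e^(0.0684·7/12)
= 95.7351 · e^0.039900 = 95.7351 × 1.040707 = R$99.63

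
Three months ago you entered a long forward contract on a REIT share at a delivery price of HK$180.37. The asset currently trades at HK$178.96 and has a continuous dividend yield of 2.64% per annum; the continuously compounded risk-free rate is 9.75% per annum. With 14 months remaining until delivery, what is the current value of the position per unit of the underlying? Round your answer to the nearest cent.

Current fair forward for the remaining 14 months: F = S·e^((r − q)·T), (r − q) = 0.0975 − 0.0264 = 0.0711
F = 178.96 · e^(0.0711 × 14/12) = 178.96 × 1.086487 = 194.4377
Value of long forward = (F − K)·e^(−rT) = (194.4377 − 180.37) · e^(−0.0975·14/12)
= 14.0677 × 0.892481 = 12.56

HK$12.56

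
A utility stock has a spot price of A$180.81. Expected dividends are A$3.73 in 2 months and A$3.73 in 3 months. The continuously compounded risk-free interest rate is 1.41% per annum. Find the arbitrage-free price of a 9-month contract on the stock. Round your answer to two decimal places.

A$175.22

PV(dividends) I = 3.73·e^(−0.0141·2/12) + 3.73·e^(−0.0141·3/12)
I = 3.7212 + 3.7169 = 7.4381
F = (S − I)·e^(rT) = (180.81 − 7.4381) · e^(0.0141·9/12)
= 173.3719 · e^0.010575 = 173.3719 × 1.010631 = A$175.22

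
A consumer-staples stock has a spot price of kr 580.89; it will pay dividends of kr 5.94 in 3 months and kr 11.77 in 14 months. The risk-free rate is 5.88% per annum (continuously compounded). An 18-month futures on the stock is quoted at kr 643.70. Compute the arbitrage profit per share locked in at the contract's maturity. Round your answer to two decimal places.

kr 27.64 per share

PV(dividends) I = 5.94·e^(−0.0588·3/12) + 11.77·e^(−0.0588·14/12) = 16.8430
Fair futures F* = (S − I)·e^(rT) = (580.89 − 16.8430)·e^0.088200 = 564.0470 × 1.092207 = 616.0561
Market kr 643.70 > fair 616.0561: forward overpriced → cash-and-carry (borrow at r, buy the stock and collect the dividends, short the forward).
Profit at T = |F_mkt − F*| = |643.70 − 616.0561| = kr 27.64 per share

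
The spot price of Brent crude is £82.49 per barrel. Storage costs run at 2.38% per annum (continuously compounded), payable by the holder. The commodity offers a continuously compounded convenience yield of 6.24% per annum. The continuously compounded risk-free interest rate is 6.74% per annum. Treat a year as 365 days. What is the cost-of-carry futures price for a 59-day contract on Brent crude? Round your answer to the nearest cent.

Net carry = r + u − y = 0.0674 + 0.0238 − 0.0624 = 0.0288
F = S·e^((r+u−y)T) = 82.49 · e^(0.0288 × 59/365) = 82.49 · e^0.004655
= 82.49 × 1.004666 = £82.87 per barrel

£82.87 per barrel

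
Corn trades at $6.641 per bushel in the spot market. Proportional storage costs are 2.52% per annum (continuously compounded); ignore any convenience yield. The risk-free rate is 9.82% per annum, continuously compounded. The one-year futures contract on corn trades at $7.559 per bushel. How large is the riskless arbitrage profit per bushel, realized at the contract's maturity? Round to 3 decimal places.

Fair futures: F* = S·e^(carry·T), with carry = (r + u) = 0.0982 + 0.0252 = 0.1234
F* = 6.641 · e^(0.1234 × 12/12) = 6.641 · e^0.123400 = 6.641 × 1.131337 = $7.5132
Market $7.559 > fair $7.5132: forward overpriced → cash-and-carry (buy spot, short the forward).
At maturity, profit = |F_mkt − F*| = |7.559 − 7.5132| = $0.046 per bushel

$0.046 per bushel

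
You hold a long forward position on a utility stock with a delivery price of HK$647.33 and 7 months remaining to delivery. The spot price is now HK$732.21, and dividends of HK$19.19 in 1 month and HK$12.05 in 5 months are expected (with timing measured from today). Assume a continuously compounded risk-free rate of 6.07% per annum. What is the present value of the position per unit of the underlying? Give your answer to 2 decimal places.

PV(remaining dividends) I = 19.19·e^(−0.0607·1/12) + 12.05·e^(−0.0607·5/12) = 30.8422
Current forward F = (S − I)·e^(rT) = (732.21 − 30.8422)·e^(0.0607·7/12) = 701.3678 × 1.036043 = 726.6472
Value (long) = (F − K)·e^(−rT) = (726.6472 − 647.33) × 0.965211 = 76.5578
Value = HK$76.56

HK$76.56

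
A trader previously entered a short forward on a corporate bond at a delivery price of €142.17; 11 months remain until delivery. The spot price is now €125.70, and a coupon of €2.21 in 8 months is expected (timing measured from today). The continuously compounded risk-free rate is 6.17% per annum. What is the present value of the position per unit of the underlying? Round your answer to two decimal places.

€10.77

PV(remaining coupons) I = 2.21·e^(−0.0617·8/12) = 2.1209
Current forward F = (S − I)·e^(rT) = (125.70 − 2.1209)·e^(0.0617·11/12) = 123.5791 × 1.058188 = 130.7699
Value (long) = (F − K)·e^(−rT) = (130.7699 − 142.17) × 0.945011 = -10.7732
Short position value = −(long value) = €10.77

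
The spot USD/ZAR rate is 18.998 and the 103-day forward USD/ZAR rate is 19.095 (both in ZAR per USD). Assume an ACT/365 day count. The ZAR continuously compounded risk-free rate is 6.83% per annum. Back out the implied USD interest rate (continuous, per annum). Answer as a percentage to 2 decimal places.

5.03%

F = S·e^((r_ZAR − r_USD)T) ⇒ r_USD = r_ZAR − ln(F/S)/T
ln(19.095/18.998) = 0.005093; /(103/365) = 0.018048
r_USD = 0.0683 − 0.018048 = 0.050252
r_USD = 5.03%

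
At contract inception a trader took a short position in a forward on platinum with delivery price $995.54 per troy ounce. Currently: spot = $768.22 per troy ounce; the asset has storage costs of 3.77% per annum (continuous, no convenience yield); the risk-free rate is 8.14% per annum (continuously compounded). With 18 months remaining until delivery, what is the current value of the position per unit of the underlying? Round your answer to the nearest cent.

Current fair forward for the remaining 18 months: F = S·e^((r + u)·T), (r + u) = 0.0814 + 0.0377 = 0.1191
F = 768.22 · e^(0.1191 × 18/12) = 768.22 × 1.195602 = 918.4854
Value of long forward = (F − K)·e^(−rT) = (918.4854 − 995.54) · e^(−0.0814·18/12)
= -77.0546 × 0.885060 = -68.20
Short position value = −(long value) = $68.20

$68.20 per troy ounce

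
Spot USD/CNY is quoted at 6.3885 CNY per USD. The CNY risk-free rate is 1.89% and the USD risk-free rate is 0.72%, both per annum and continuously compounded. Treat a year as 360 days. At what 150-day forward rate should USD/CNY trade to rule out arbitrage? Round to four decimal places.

F = S·e^((r_CNY − r_USD)T) = 6.3885 · e^((0.0189 − 0.0072) × 150/360)
= 6.3885 · e^0.004875 = 6.3885 × 1.004887
F = 6.4197 CNY per USD

6.4197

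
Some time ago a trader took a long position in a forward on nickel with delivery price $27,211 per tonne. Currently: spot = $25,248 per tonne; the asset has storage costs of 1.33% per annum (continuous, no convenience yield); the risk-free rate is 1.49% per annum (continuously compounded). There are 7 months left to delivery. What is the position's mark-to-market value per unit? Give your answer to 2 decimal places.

-$1530.87 per tonne

Current fair forward for the remaining 7 months: F = S·e^((r + u)·T), (r + u) = 0.0149 + 0.0133 = 0.0282
F = 25248 · e^(0.0282 × 7/12) = 25248 × 1.01658605 = 25666.7646
Value of long forward = (F − K)·e^(−rT) = (25666.7646 − 27211) · e^(−0.0149·7/12)
= -1544.2354 × 0.99134600 = -1530.87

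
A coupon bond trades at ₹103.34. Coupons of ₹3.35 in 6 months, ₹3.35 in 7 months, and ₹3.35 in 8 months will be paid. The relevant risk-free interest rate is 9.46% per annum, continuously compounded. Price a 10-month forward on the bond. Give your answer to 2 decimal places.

₹101.53

PV(coupons) I = 3.35·e^(−0.0946·6/12) + 3.35·e^(−0.0946·7/12) + 3.35·e^(−0.0946·8/12)
I = 3.1952 + 3.1701 + 3.1453 = 9.5106
F = (S − I)·e^(rT) = (103.34 − 9.5106) · e^(0.0946·10/12)
= 93.8294 · e^0.078833 = 93.8294 × 1.082024 = ₹101.53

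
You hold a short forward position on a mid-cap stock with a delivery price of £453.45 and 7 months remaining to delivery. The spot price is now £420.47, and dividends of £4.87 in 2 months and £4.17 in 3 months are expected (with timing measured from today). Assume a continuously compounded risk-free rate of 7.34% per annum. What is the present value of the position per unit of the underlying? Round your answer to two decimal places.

PV(remaining dividends) I = 4.87·e^(−0.0734·2/12) + 4.17·e^(−0.0734·3/12) = 8.9050
Current forward F = (S − I)·e^(rT) = (420.47 − 8.9050)·e^(0.0734·7/12) = 411.5650 × 1.043747 = 429.5697
Value (long) = (F − K)·e^(−rT) = (429.5697 − 453.45) × 0.958087 = -22.8794
Short position value = −(long value) = £22.88

£22.88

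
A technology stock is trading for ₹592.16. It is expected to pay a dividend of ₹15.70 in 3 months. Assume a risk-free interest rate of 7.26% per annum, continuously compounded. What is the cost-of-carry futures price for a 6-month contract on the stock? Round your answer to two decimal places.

₹598.06

PV(dividends) I = 15.70·e^(−0.0726·3/12)
I = 15.4176
F = (S − I)·e^(rT) = (592.16 − 15.4176) · e^(0.0726·6/12)
= 576.7424 · e^0.036300 = 576.7424 × 1.036967 = ₹598.06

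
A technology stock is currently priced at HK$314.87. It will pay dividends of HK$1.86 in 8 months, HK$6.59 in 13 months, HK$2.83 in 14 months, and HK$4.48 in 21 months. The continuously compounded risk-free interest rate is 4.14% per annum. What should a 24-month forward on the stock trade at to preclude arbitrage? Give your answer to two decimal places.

HK$325.78

PV(dividends) I = 1.86·e^(−0.0414·8/12) + 6.59·e^(−0.0414·13/12) + 2.83·e^(−0.0414·14/12) + 4.48·e^(−0.0414·21/12)
I = 1.8094 + 6.3010 + 2.6966 + 4.1669 = 14.9739
F = (S − I)·e^(rT) = (314.87 − 14.9739) · e^(0.0414·24/12)
= 299.8961 · e^0.082800 = 299.8961 × 1.086325 = HK$325.78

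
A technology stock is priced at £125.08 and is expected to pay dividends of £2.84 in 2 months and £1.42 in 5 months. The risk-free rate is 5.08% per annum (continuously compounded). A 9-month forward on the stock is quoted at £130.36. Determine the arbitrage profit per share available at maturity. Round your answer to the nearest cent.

£4.79 per share

PV(dividends) I = 2.84·e^(−0.0508·2/12) + 1.42·e^(−0.0508·5/12) = 4.2063
Fair forward F* = (S − I)·e^(rT) = (125.08 − 4.2063)·e^0.038100 = 120.8737 × 1.038835 = 125.5678
Market £130.36 > fair 125.5678: forward overpriced → cash-and-carry (borrow at r, buy the stock and collect the dividends, short the forward).
Profit at T = |F_mkt − F*| = |130.36 − 125.5678| = £4.79 per share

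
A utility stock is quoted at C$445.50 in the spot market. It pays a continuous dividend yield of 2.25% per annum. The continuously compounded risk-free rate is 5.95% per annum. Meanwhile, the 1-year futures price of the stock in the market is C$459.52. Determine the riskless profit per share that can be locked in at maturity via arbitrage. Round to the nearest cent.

Fair futures: F* = S·e^(carry·T), with carry = (r − q) = 0.0595 − 0.0225 = 0.0370
F* = 445.50 · e^(0.0370 × 1) = 445.50 · e^0.037000 = 445.50 × 1.037693 = C$462.2922
Market C$459.52 < fair C$462.2922: forward underpriced → reverse cash-and-carry (short spot, go long the forward).
At maturity, profit = |F_mkt − F*| = |459.52 − 462.2922| = C$2.77 per share

C$2.77 per share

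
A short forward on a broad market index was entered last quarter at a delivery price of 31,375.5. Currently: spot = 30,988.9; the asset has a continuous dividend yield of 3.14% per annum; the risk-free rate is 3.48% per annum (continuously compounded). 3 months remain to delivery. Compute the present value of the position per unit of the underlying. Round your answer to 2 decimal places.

357.13

Current fair forward for the remaining 3 months: F = S·e^((r − q)·T), (r − q) = 0.0348 − 0.0314 = 0.0034
F = 30988.9 · e^(0.0034 × 3/12) = 30988.9 × 1.00085036 = 31015.2517
Value of long forward = (F − K)·e^(−rT) = (31015.2517 − 31375.5) · e^(−0.0348·3/12)
= -360.2483 × 0.99133774 = -357.13
Short position value = −(long value) = 357.13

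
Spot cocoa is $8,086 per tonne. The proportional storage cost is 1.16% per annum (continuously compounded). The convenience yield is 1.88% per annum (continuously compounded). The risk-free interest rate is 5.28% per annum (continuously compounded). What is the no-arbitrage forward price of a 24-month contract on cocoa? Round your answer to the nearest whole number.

$8,858 per tonne

Net carry = r + u − y = 0.0528 + 0.0116 − 0.0188 = 0.0456
F = S·e^((r+u−y)T) = 8086 · e^(0.0456 × 24/12) = 8086 · e^0.091200
= 8086 × 1.095488 = $8,858 per tonne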